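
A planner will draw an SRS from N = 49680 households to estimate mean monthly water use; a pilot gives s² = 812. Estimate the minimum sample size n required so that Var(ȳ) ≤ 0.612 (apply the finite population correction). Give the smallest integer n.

1293

Without fpc, n₀ = s²/D = 812/0.612 = 1326.7974.
With fpc, (1 − n/N)·s²/n ≤ D requires n ≥ n₀/(1 + n₀/N) = 1326.7974/(1 + 1326.7974/49680) = 1292.2845.
Rounding up, n = 1293.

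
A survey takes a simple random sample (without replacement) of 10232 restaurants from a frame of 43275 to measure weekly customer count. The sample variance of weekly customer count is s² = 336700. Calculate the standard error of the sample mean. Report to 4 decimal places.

Under SRS without replacement, Var(ȳ) = (1 − f)·s²/n with f = n/N = 10232/43275 = 0.23644136.
Var(ȳ) = (1 − 0.23644136)·336700/10232 = 0.76355864·32.906568 = 25.126094.
SE(ȳ) = √(25.126094) = 5.0126.

5.0126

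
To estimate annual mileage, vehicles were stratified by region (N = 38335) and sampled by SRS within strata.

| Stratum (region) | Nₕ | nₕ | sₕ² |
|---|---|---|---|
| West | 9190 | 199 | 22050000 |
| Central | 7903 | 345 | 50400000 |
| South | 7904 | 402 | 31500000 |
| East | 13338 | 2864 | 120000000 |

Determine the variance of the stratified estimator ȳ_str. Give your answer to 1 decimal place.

Var(ȳ_str) = Σₕ Wₕ²(1 − fₕ)sₕ²/nₕ with Wₕ = Nₕ/N, N = 38335.
West: Wₕ = 0.23972871; term = 0.23972871²·(1 − 0.02165397)·22050000/199 = 6230.0006.
Central: Wₕ = 0.20615625; term = 0.20615625²·(1 − 0.04365431)·50400000/345 = 5937.7154.
South: Wₕ = 0.20618234; term = 0.20618234²·(1 − 0.05086032)·31500000/402 = 3161.6774.
East: Wₕ = 0.34793270; term = 0.34793270²·(1 − 0.21472485)·120000000/2864 = 3983.0942.
Sum = 19312.488.

19312.5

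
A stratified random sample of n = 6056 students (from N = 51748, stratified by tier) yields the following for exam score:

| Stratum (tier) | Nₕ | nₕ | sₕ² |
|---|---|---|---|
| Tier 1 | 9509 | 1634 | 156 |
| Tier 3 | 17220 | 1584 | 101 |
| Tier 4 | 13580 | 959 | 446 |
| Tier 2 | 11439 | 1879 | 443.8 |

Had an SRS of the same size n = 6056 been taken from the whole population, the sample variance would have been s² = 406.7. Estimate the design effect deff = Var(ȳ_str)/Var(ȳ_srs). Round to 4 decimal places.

Var(ȳ_str) = Σ Wₕ²(1−fₕ)sₕ²/nₕ with Wₕ = Nₕ/51748:
  Tier 1: (9509/51748)²·(1−1634/9509)·156/1634 = 0.0026697514
  Tier 3: (17220/51748)²·(1−1584/17220)·101/1584 = 0.0064111785
  Tier 4: (13580/51748)²·(1−959/13580)·446/959 = 0.029766149
  Tier 2: (11439/51748)²·(1−1879/11439)·443.8/1879 = 0.0096453798
  → Var(ȳ_str) = 0.048492459.
Var(ȳ_srs) = (1 − 6056/51748)·406.7/6056 = 0.059297298.
deff = 0.048492459 / 0.059297298 = 0.8178.

0.8178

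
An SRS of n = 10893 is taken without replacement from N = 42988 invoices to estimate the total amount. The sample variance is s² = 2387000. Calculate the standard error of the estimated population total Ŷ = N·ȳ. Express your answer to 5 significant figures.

549850

Var(Ŷ) = N²·Var(ȳ) = N²·(1 − n/N)·s²/n.
f = 10893/42988 = 0.25339630; Var(ȳ) = 0.74660370·2387000/10893 = 163.60443.
Var(Ŷ) = 42988² · 163.60443 = 3.0233577 × 10^11.
SE(Ŷ) = √(3.0233577 × 10^11) = 549850.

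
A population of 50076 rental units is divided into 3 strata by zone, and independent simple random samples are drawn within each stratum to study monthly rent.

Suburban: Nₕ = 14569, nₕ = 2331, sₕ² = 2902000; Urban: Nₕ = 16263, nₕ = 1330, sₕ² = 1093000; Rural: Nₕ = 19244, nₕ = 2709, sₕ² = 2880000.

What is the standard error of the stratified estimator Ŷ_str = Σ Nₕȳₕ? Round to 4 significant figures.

871700

Var(Ŷ_str) = Σₕ Nₕ²(1 − fₕ)sₕ²/nₕ.
Suburban: 14569²·(1 − 2331/14569)·2902000/2331 = 2.2197053 × 10^11.
Urban: 16263²·(1 − 1330/16263)·1093000/1330 = 1.9957965 × 10^11.
Rural: 19244²·(1 − 2709/19244)·2880000/2709 = 3.3828523 × 10^11.
Sum = 7.5983541 × 10^11.
SE = √(7.5983541 × 10^11) = 871700.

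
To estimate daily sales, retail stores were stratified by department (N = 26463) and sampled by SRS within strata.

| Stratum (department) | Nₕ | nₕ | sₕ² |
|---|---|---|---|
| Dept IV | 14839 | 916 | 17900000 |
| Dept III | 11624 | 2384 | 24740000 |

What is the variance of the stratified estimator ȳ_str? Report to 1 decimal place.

Var(ȳ_str) = Σₕ Wₕ²(1 − fₕ)sₕ²/nₕ with Wₕ = Nₕ/N, N = 26463.
Dept IV: Wₕ = 0.56074519; term = 0.56074519²·(1 − 0.06172923)·17900000/916 = 5765.233.
Dept III: Wₕ = 0.43925481; term = 0.43925481²·(1 − 0.20509291)·24740000/2384 = 1591.6327.
Sum = 7356.8657.

7356.9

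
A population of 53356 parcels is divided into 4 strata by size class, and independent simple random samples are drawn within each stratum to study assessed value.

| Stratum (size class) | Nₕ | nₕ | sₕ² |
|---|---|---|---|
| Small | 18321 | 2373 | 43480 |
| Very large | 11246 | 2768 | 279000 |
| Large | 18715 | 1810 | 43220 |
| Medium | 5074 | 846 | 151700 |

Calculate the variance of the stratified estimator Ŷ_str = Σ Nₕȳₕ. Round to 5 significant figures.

2.6365 × 10^10

Var(Ŷ_str) = Σₕ Nₕ²(1 − fₕ)sₕ²/nₕ.
Small: 18321²·(1 − 2373/18321)·43480/2373 = 5.3536158 × 10^9.
Very large: 11246²·(1 − 2768/11246)·279000/2768 = 9.6101377 × 10^9.
Large: 18715²·(1 − 1810/18715)·43220/1810 = 7.5545951 × 10^9.
Medium: 5074²·(1 − 846/5074)·151700/846 = 3.8468093 × 10^9.
Sum = 2.6365158 × 10^10.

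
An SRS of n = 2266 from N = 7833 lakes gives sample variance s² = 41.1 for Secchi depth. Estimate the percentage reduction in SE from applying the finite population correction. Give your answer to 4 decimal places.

f = n/N = 2266/7833 = 0.28928891.
SE_no-fpc = √(s²/n) = 0.13467623; SE_fpc = √((1−f)s²/n) = 0.11353702.
Ratio = √(1−f) = 0.84303683. Reduction = 100·(1 − 0.84303683) = 15.6963%.

15.6963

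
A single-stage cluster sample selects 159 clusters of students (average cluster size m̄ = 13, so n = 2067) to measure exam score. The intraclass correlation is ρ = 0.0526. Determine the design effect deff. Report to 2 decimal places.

1.63

deff = 1 + (13 − 1)·0.0526 = 1 + 0.6312 = 1.6312.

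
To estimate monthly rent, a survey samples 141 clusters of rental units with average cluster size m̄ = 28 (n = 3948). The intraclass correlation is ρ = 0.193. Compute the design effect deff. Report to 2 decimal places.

deff = 1 + (28 − 1)·0.193 = 1 + 5.211 = 6.211.

6.21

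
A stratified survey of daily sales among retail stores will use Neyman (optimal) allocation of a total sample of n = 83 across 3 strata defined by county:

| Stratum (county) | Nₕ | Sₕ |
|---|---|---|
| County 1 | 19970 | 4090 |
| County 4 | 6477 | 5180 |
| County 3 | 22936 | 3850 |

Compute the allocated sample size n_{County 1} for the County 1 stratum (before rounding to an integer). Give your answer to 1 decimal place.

33.3

Neyman allocation: nₕ = n·NₕSₕ / Σⱼ NⱼSⱼ.
Σ NⱼSⱼ = 19970·4090 + 6477·5180 + 22936·3850 = 2.0353176 × 10^8.
n_{County 1} = 83·19970·4090 / (2.0353176 × 10^8) = 33.3.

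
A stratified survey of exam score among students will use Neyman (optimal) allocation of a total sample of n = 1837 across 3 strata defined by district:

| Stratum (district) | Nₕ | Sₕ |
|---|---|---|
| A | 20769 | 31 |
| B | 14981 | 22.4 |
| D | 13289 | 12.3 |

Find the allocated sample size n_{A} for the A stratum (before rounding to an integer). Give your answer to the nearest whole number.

1035

Neyman allocation: nₕ = n·NₕSₕ / Σⱼ NⱼSⱼ.
Σ NⱼSⱼ = 20769·31 + 14981·22.4 + 13289·12.3 = 1.1428681 × 10^6.
n_{A} = 1837·20769·31 / (1.1428681 × 10^6) = 1035.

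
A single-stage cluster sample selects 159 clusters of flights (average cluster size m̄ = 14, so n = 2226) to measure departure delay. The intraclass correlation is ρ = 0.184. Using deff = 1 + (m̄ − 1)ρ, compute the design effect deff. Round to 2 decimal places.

3.39

deff = 1 + (14 − 1)·0.184 = 1 + 2.392 = 3.392.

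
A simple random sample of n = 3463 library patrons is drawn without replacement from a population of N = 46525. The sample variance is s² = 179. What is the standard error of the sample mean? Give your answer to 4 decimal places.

0.2187

Under SRS without replacement, Var(ȳ) = (1 − f)·s²/n with f = n/N = 3463/46525 = 0.07443310.
Var(ȳ) = (1 − 0.07443310)·179/3463 = 0.92556690·0.051689287 = 0.047841893.
SE(ȳ) = √(0.047841893) = 0.2187.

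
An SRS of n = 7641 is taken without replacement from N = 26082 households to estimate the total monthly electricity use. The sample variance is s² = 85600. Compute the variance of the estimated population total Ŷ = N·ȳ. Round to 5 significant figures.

Var(Ŷ) = N²·Var(ȳ) = N²·(1 − n/N)·s²/n.
f = 7641/26082 = 0.29296066; Var(ȳ) = 0.70703934·85600/7641 = 7.9207653.
Var(Ŷ) = 26082² · 7.9207653 = 5.3882647 × 10^9.

5.3883 × 10^9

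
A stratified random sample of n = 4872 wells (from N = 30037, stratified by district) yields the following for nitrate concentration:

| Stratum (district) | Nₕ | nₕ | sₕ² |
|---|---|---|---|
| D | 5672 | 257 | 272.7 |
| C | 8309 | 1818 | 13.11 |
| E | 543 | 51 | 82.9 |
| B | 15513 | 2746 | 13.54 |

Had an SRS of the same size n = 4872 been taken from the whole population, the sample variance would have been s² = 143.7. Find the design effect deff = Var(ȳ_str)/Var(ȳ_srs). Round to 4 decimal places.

Var(ȳ_str) = Σ Wₕ²(1−fₕ)sₕ²/nₕ with Wₕ = Nₕ/30037:
  D: (5672/30037)²·(1−257/5672)·272.7/257 = 0.03612215
  C: (8309/30037)²·(1−1818/8309)·13.11/1818 = 4.3107821 × 10^-4
  E: (543/30037)²·(1−51/543)·82.9/51 = 4.8132252 × 10^-4
  B: (15513/30037)²·(1−2746/15513)·13.54/2746 = 0.0010824047
  → Var(ȳ_str) = 0.038116955.
Var(ȳ_srs) = (1 − 4872/30037)·143.7/4872 = 0.024710974.
deff = 0.038116955 / 0.024710974 = 1.5425.

1.5425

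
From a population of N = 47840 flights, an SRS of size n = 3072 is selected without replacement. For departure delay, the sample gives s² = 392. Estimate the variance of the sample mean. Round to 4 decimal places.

0.1194

Under SRS without replacement, Var(ȳ) = (1 − f)·s²/n with f = n/N = 3072/47840 = 0.06421405.
Var(ȳ) = (1 − 0.06421405)·392/3072 = 0.93578595·0.12760417 = 0.11941019.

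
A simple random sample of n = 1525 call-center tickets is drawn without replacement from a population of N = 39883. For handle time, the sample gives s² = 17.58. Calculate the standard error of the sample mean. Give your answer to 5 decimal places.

Under SRS without replacement, Var(ȳ) = (1 − f)·s²/n with f = n/N = 1525/39883 = 0.03823684.
Var(ȳ) = (1 − 0.03823684)·17.58/1525 = 0.96176316·0.011527869 = 0.01108708.
SE(ȳ) = √(0.01108708) = 0.10530.

0.10530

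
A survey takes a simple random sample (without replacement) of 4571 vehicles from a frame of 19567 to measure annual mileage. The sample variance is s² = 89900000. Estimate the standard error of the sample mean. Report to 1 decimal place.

122.8

Under SRS without replacement, Var(ȳ) = (1 − f)·s²/n with f = n/N = 4571/19567 = 0.23360760.
Var(ȳ) = (1 − 0.23360760)·89900000/4571 = 0.76639240·19667.469 = 15072.999.
SE(ȳ) = √(15072.999) = 122.8.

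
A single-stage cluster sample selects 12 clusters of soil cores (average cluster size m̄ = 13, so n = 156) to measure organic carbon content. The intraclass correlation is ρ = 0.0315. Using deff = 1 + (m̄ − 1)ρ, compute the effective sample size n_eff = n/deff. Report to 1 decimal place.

113.2

deff = 1 + (13 − 1)·0.0315 = 1 + 0.378 = 1.378.
n_eff = 156 / 1.378 = 113.2.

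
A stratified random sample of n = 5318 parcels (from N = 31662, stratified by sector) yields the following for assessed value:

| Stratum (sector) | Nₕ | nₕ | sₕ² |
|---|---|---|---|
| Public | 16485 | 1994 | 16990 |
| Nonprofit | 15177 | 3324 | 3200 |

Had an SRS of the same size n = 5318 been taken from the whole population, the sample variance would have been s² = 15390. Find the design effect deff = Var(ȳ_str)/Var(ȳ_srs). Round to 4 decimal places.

Var(ȳ_str) = Σ Wₕ²(1−fₕ)sₕ²/nₕ with Wₕ = Nₕ/31662:
  Public: (16485/31662)²·(1−1994/16485)·16990/1994 = 2.0303871
  Nonprofit: (15177/31662)²·(1−3324/15177)·3200/3324 = 0.17275336
  → Var(ȳ_str) = 2.2031405.
Var(ȳ_srs) = (1 − 5318/31662)·15390/5318 = 2.4078735.
deff = 2.2031405 / 2.4078735 = 0.9150.

0.9150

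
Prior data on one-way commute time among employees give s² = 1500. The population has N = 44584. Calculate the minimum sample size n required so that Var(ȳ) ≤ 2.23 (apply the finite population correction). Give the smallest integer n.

663

Without fpc, n₀ = s²/D = 1500/2.23 = 672.6457.
With fpc, (1 − n/N)·s²/n ≤ D requires n ≥ n₀/(1 + n₀/N) = 672.6457/(1 + 672.6457/44584) = 662.6482.
Rounding up, n = 663.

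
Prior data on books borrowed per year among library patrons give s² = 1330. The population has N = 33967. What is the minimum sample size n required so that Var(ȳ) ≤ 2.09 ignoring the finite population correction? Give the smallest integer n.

637

Without fpc, n₀ = s²/D = 1330/2.09 = 636.3636.
Rounding up, n = 637.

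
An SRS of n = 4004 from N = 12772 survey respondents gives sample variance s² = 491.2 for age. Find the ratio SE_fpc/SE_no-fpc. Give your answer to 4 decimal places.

f = n/N = 4004/12772 = 0.31349828.
SE_no-fpc = √(s²/n) = 0.35025323; SE_fpc = √((1−f)s²/n) = 0.29020371.
Ratio = √(1−f) = 0.82855399.

0.8286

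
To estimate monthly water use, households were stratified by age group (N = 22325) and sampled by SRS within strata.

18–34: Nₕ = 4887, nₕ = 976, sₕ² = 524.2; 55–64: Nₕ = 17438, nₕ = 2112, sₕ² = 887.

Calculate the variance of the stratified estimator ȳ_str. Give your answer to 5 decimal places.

Var(ȳ_str) = Σₕ Wₕ²(1 − fₕ)sₕ²/nₕ with Wₕ = Nₕ/N, N = 22325.
18–34: Wₕ = 0.21890258; term = 0.21890258²·(1 − 0.19971353)·524.2/976 = 0.020596547.
55–64: Wₕ = 0.78109742; term = 0.78109742²·(1 − 0.12111481)·887/2112 = 0.22520201.
Sum = 0.24579856.

0.24580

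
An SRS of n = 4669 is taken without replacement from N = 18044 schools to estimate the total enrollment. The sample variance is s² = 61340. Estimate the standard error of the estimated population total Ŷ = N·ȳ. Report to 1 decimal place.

Var(Ŷ) = N²·Var(ȳ) = N²·(1 − n/N)·s²/n.
f = 4669/18044 = 0.25875637; Var(ȳ) = 0.74124363·61340/4669 = 9.7382489.
Var(Ŷ) = 18044² · 9.7382489 = 3.1706369 × 10^9.
SE(Ŷ) = √(3.1706369 × 10^9) = 56308.4.

56308.4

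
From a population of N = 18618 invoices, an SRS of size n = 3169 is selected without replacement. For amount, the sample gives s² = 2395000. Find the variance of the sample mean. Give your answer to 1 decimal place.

Under SRS without replacement, Var(ȳ) = (1 − f)·s²/n with f = n/N = 3169/18618 = 0.17021162.
Var(ȳ) = (1 − 0.17021162)·2395000/3169 = 0.82978838·755.75891 = 627.11996.

627.1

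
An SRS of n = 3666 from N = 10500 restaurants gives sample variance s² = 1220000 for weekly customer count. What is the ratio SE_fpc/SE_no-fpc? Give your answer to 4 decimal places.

0.8068

f = n/N = 3666/10500 = 0.34914286.
SE_no-fpc = √(s²/n) = 18.242472; SE_fpc = √((1−f)s²/n) = 14.717245.
Ratio = √(1−f) = 0.80675718.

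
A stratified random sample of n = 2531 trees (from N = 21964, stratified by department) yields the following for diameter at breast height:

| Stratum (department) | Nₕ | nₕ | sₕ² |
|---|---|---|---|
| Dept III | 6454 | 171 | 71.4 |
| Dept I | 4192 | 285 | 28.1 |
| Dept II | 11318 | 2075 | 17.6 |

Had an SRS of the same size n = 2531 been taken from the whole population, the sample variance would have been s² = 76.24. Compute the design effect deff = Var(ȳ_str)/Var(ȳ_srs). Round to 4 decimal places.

1.5115

Var(ȳ_str) = Σ Wₕ²(1−fₕ)sₕ²/nₕ with Wₕ = Nₕ/21964:
  Dept III: (6454/21964)²·(1−171/6454)·71.4/171 = 0.035097425
  Dept I: (4192/21964)²·(1−285/4192)·28.1/285 = 0.0033473666
  Dept II: (11318/21964)²·(1−2075/11318)·17.6/2075 = 0.0018393075
  → Var(ȳ_str) = 0.040284099.
Var(ȳ_srs) = (1 − 2531/21964)·76.24/2531 = 0.026651347.
deff = 0.040284099 / 0.026651347 = 1.5115.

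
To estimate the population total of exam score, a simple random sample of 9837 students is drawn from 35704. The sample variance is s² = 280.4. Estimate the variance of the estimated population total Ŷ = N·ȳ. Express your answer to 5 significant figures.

Var(Ŷ) = N²·Var(ȳ) = N²·(1 − n/N)·s²/n.
f = 9837/35704 = 0.27551535; Var(ȳ) = 0.72448465·280.4/9837 = 0.020651164.
Var(Ŷ) = 35704² · 0.020651164 = 2.63256 × 10^7.

2.6326 × 10^7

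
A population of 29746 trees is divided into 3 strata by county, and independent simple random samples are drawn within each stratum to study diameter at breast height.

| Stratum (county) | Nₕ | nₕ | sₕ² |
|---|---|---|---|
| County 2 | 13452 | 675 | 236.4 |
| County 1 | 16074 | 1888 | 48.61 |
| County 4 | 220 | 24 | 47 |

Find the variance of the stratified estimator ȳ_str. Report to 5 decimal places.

Var(ȳ_str) = Σₕ Wₕ²(1 − fₕ)sₕ²/nₕ with Wₕ = Nₕ/N, N = 29746.
County 2: Wₕ = 0.45222887; term = 0.45222887²·(1 − 0.05017841)·236.4/675 = 0.068030287.
County 1: Wₕ = 0.54037518; term = 0.54037518²·(1 − 0.11745676)·48.61/1888 = 0.0066351448.
County 4: Wₕ = 0.00739595; term = 0.00739595²·(1 − 0.10909091)·47/24 = 9.5435119 × 10^-5.
Sum = 0.074760867.

0.07476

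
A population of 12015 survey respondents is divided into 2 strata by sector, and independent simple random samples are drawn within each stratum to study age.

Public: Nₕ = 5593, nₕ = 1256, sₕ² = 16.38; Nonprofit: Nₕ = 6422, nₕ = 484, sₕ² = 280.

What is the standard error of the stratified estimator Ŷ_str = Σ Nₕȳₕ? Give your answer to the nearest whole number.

4730

Var(Ŷ_str) = Σₕ Nₕ²(1 − fₕ)sₕ²/nₕ.
Public: 5593²·(1 − 1256/5593)·16.38/1256 = 316343.2.
Nonprofit: 6422²·(1 − 484/6422)·280/484 = 2.2060897 × 10^7.
Sum = 2.237724 × 10^7.
SE = √(2.237724 × 10^7) = 4730.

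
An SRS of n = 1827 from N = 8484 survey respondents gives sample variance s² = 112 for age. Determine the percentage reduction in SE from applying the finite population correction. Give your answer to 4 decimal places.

f = n/N = 1827/8484 = 0.21534653.
SE_no-fpc = √(s²/n) = 0.24759378; SE_fpc = √((1−f)s²/n) = 0.21932023.
Ratio = √(1−f) = 0.88580667. Reduction = 100·(1 − 0.88580667) = 11.4193%.

11.4193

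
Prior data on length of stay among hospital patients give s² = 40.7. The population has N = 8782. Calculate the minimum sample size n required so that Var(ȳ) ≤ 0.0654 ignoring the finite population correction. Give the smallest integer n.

623

Without fpc, n₀ = s²/D = 40.7/0.0654 = 622.3242.
Rounding up, n = 623.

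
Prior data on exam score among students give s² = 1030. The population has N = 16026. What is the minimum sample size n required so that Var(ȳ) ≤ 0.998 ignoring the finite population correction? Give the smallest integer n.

1033

Without fpc, n₀ = s²/D = 1030/0.998 = 1032.0641.
Rounding up, n = 1033.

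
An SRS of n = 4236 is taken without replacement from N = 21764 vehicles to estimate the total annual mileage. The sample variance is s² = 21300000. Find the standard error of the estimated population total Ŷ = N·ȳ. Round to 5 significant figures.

1.3850 × 10^6

Var(Ŷ) = N²·Var(ȳ) = N²·(1 − n/N)·s²/n.
f = 4236/21764 = 0.19463334; Var(ȳ) = 0.80536666·21300000/4236 = 4049.6482.
Var(Ŷ) = 21764² · 4049.6482 = 1.9182037 × 10^12.
SE(Ŷ) = √(1.9182037 × 10^12) = 1.3850 × 10^6.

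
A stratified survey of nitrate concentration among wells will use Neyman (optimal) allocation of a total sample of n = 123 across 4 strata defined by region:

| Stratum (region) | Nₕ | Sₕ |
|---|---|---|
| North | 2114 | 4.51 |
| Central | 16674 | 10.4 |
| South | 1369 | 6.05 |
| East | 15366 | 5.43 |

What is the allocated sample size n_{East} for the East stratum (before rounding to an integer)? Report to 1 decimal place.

Neyman allocation: nₕ = n·NₕSₕ / Σⱼ NⱼSⱼ.
Σ NⱼSⱼ = 2114·4.51 + 16674·10.4 + 1369·6.05 + 15366·5.43 = 274663.57.
n_{East} = 123·15366·5.43 / 274663.57 = 37.4.

37.4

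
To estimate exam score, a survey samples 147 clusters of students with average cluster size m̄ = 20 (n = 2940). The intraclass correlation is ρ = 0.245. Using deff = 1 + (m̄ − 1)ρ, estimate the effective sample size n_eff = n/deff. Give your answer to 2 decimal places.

deff = 1 + (20 − 1)·0.245 = 1 + 4.655 = 5.655.
n_eff = 2940 / 5.655 = 519.89.

519.89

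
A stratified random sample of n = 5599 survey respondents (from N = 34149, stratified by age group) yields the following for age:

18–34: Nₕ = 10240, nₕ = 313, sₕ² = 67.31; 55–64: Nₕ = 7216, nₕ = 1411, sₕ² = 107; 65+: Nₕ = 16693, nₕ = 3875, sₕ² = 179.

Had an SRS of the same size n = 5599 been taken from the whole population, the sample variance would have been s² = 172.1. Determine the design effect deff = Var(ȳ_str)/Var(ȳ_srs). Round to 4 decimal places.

Var(ȳ_str) = Σ Wₕ²(1−fₕ)sₕ²/nₕ with Wₕ = Nₕ/34149:
  18–34: (10240/34149)²·(1−313/10240)·67.31/313 = 0.01874551
  55–64: (7216/34149)²·(1−1411/7216)·107/1411 = 0.0027239525
  65+: (16693/34149)²·(1−3875/16693)·179/3875 = 0.0084757864
  → Var(ȳ_str) = 0.029945249.
Var(ȳ_srs) = (1 − 5599/34149)·172.1/5599 = 0.025697953.
deff = 0.029945249 / 0.025697953 = 1.1653.

1.1653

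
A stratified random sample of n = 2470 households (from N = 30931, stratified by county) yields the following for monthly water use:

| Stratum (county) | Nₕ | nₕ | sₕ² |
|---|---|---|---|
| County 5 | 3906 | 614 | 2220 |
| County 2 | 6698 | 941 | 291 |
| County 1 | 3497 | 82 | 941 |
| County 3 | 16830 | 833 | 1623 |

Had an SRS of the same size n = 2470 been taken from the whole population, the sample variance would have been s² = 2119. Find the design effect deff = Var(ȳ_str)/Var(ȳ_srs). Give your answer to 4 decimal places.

Var(ȳ_str) = Σ Wₕ²(1−fₕ)sₕ²/nₕ with Wₕ = Nₕ/30931:
  County 5: (3906/30931)²·(1−614/3906)·2220/614 = 0.048594682
  County 2: (6698/30931)²·(1−941/6698)·291/941 = 0.012463982
  County 1: (3497/30931)²·(1−82/3497)·941/82 = 0.14324326
  County 3: (16830/30931)²·(1−833/16830)·1623/833 = 0.54828739
  → Var(ȳ_str) = 0.75258931.
Var(ȳ_srs) = (1 − 2470/30931)·2119/2470 = 0.78938741.
deff = 0.75258931 / 0.78938741 = 0.9534.

0.9534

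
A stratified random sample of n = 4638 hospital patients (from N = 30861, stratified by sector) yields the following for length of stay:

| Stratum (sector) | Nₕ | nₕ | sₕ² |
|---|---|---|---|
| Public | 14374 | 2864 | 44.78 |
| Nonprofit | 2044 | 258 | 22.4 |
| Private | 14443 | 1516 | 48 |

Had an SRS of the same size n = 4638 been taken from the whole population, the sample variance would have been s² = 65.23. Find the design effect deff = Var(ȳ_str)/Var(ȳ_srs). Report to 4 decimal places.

Var(ȳ_str) = Σ Wₕ²(1−fₕ)sₕ²/nₕ with Wₕ = Nₕ/30861:
  Public: (14374/30861)²·(1−2864/14374)·44.78/2864 = 0.0027160893
  Nonprofit: (2044/30861)²·(1−258/2044)·22.4/258 = 3.3279031 × 10^-4
  Private: (14443/30861)²·(1−1516/14443)·48/1516 = 0.0062069351
  → Var(ȳ_str) = 0.0092558147.
Var(ȳ_srs) = (1 − 4638/30861)·65.23/4638 = 0.011950581.
deff = 0.0092558147 / 0.011950581 = 0.7745.

0.7745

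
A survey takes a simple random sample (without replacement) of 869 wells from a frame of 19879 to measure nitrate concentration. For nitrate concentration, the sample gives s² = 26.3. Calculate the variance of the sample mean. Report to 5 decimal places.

0.02894

Under SRS without replacement, Var(ȳ) = (1 − f)·s²/n with f = n/N = 869/19879 = 0.04371447.
Var(ȳ) = (1 − 0.04371447)·26.3/869 = 0.95628553·0.030264672 = 0.028941668.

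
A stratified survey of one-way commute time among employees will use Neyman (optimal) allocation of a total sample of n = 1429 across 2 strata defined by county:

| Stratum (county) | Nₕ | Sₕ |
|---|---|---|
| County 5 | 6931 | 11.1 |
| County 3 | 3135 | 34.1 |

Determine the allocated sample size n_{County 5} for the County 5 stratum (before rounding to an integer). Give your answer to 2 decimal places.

598.02

Neyman allocation: nₕ = n·NₕSₕ / Σⱼ NⱼSⱼ.
Σ NⱼSⱼ = 6931·11.1 + 3135·34.1 = 183837.6.
n_{County 5} = 1429·6931·11.1 / 183837.6 = 598.02.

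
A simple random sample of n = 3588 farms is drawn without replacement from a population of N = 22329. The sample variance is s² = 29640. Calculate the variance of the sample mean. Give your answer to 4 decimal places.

Under SRS without replacement, Var(ȳ) = (1 − f)·s²/n with f = n/N = 3588/22329 = 0.16068789.
Var(ȳ) = (1 − 0.16068789)·29640/3588 = 0.83931211·8.2608696 = 6.9334478.

6.9334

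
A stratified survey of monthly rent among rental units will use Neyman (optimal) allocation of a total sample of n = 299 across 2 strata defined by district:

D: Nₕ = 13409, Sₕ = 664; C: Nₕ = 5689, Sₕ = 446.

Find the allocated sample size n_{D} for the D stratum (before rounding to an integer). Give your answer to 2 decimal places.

Neyman allocation: nₕ = n·NₕSₕ / Σⱼ NⱼSⱼ.
Σ NⱼSⱼ = 13409·664 + 5689·446 = 1.144087 × 10^7.
n_{D} = 299·13409·664 / (1.144087 × 10^7) = 232.69.

232.69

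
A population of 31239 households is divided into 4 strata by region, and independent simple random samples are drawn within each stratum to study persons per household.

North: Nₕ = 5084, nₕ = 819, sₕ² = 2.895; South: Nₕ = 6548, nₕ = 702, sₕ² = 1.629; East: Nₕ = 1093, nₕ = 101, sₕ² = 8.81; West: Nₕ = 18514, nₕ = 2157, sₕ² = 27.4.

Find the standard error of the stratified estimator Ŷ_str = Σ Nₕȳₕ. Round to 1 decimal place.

Var(Ŷ_str) = Σₕ Nₕ²(1 − fₕ)sₕ²/nₕ.
North: 5084²·(1 − 819/5084)·2.895/819 = 76645.956.
South: 6548²·(1 − 702/6548)·1.629/702 = 88828.321.
East: 1093²·(1 − 101/1093)·8.81/101 = 94577.182.
West: 18514²·(1 − 2157/18514)·27.4/2157 = 3.8468418 × 10^6.
Sum = 4.1068933 × 10^6.
SE = √(4.1068933 × 10^6) = 2026.5.

2026.5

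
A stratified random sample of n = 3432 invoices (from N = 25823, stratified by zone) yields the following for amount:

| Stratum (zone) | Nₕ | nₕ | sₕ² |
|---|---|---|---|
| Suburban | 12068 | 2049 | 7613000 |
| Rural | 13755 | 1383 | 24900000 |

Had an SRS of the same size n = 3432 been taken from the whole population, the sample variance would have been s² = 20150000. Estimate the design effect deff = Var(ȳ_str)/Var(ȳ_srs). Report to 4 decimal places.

Var(ȳ_str) = Σ Wₕ²(1−fₕ)sₕ²/nₕ with Wₕ = Nₕ/25823:
  Suburban: (12068/25823)²·(1−2049/12068)·7613000/2049 = 673.69009
  Rural: (13755/25823)²·(1−1383/13755)·24900000/1383 = 4594.7754
  → Var(ȳ_str) = 5268.4655.
Var(ȳ_srs) = (1 − 3432/25823)·20150000/3432 = 5090.9.
deff = 5268.4655 / 5090.9 = 1.0349.

1.0349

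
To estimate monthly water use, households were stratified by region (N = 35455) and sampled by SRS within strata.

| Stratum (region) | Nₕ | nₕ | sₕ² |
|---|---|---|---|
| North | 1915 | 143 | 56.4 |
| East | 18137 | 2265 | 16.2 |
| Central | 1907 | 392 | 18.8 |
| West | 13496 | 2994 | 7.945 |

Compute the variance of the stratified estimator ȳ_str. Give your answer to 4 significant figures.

Var(ȳ_str) = Σₕ Wₕ²(1 − fₕ)sₕ²/nₕ with Wₕ = Nₕ/N, N = 35455.
North: Wₕ = 0.05401213; term = 0.05401213²·(1 − 0.07467363)·56.4/143 = 0.0010646836.
East: Wₕ = 0.51154985; term = 0.51154985²·(1 − 0.12488284)·16.2/2265 = 0.0016379059.
Central: Wₕ = 0.05378649; term = 0.05378649²·(1 − 0.20555847)·18.8/392 = 1.1022501 × 10^-4.
West: Wₕ = 0.38065153; term = 0.38065153²·(1 − 0.22184351)·7.945/2994 = 2.9920181 × 10^-4.
Sum = 0.0031120163.

0.003112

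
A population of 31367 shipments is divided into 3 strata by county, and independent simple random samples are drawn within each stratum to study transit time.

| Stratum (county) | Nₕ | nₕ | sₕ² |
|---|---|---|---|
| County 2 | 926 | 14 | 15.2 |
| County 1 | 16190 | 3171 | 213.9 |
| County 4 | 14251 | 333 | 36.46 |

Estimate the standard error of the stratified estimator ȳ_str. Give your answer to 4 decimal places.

Var(ȳ_str) = Σₕ Wₕ²(1 − fₕ)sₕ²/nₕ with Wₕ = Nₕ/N, N = 31367.
County 2: Wₕ = 0.02952147; term = 0.02952147²·(1 − 0.01511879)·15.2/14 = 9.3191308 × 10^-4.
County 1: Wₕ = 0.51614754; term = 0.51614754²·(1 − 0.19586164)·213.9/3171 = 0.014450839.
County 4: Wₕ = 0.45433098; term = 0.45433098²·(1 − 0.02336678)·36.46/333 = 0.022072353.
Sum = 0.037455105.
SE = √(0.037455105) = 0.1935.

0.1935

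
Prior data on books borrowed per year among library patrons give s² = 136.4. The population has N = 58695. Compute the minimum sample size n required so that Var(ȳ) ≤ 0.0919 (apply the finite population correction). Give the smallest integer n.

Without fpc, n₀ = s²/D = 136.4/0.0919 = 1484.2220.
With fpc, (1 − n/N)·s²/n ≤ D requires n ≥ n₀/(1 + n₀/N) = 1484.2220/(1 + 1484.2220/58695) = 1447.6161.
Rounding up, n = 1448.

1448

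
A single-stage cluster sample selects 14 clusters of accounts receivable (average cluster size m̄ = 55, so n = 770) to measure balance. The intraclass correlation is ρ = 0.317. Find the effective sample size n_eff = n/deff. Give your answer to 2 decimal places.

42.50

deff = 1 + (55 − 1)·0.317 = 1 + 17.118 = 18.118.
n_eff = 770 / 18.118 = 42.50.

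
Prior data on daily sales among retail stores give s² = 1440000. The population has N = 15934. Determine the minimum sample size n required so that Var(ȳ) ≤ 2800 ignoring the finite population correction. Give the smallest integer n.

515

Without fpc, n₀ = s²/D = 1440000/2800 = 514.2857.
Rounding up, n = 515.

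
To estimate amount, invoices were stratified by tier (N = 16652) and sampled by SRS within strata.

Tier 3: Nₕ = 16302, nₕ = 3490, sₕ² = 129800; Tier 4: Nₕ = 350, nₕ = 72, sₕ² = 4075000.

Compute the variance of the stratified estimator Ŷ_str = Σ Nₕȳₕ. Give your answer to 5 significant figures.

Var(Ŷ_str) = Σₕ Nₕ²(1 − fₕ)sₕ²/nₕ.
Tier 3: 16302²·(1 − 3490/16302)·129800/3490 = 7.7679619 × 10^9.
Tier 4: 350²·(1 − 72/350)·4075000/72 = 5.5069097 × 10^9.
Sum = 1.3274872 × 10^10.

1.3275 × 10^10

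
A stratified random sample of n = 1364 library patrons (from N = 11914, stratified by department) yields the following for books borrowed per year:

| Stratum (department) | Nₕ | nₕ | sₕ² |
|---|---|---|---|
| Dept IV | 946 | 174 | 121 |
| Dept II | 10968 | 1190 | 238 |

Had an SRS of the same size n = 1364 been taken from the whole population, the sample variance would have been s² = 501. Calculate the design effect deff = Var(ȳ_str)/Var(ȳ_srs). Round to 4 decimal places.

0.4756

Var(ȳ_str) = Σ Wₕ²(1−fₕ)sₕ²/nₕ with Wₕ = Nₕ/11914:
  Dept IV: (946/11914)²·(1−174/946)·121/174 = 0.0035779096
  Dept II: (10968/11914)²·(1−1190/10968)·238/1190 = 0.15110968
  → Var(ȳ_str) = 0.15468759.
Var(ȳ_srs) = (1 − 1364/11914)·501/1364 = 0.32525068.
deff = 0.15468759 / 0.32525068 = 0.4756.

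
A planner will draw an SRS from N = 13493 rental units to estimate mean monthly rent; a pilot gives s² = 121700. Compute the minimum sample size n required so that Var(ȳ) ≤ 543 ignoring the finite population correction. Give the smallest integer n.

Without fpc, n₀ = s²/D = 121700/543 = 224.1252.
Rounding up, n = 225.

225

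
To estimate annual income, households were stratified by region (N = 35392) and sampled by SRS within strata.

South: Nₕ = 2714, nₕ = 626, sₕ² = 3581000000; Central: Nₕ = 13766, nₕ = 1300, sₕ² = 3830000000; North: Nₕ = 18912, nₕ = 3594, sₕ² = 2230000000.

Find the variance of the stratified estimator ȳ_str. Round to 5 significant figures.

Var(ȳ_str) = Σₕ Wₕ²(1 − fₕ)sₕ²/nₕ with Wₕ = Nₕ/N, N = 35392.
South: Wₕ = 0.07668400; term = 0.07668400²·(1 − 0.23065586)·3581000000/626 = 25879.752.
Central: Wₕ = 0.38895796; term = 0.38895796²·(1 − 0.09443557)·3830000000/1300 = 403626.9.
North: Wₕ = 0.53435805; term = 0.53435805²·(1 − 0.19003807)·2230000000/3594 = 143501.39.
Sum = 573008.04.

573010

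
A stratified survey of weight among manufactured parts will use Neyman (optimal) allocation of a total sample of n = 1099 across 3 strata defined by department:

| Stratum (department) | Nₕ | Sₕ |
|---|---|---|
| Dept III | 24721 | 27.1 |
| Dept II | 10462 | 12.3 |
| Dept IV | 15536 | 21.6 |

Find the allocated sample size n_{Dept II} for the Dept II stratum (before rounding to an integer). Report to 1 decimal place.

Neyman allocation: nₕ = n·NₕSₕ / Σⱼ NⱼSⱼ.
Σ NⱼSⱼ = 24721·27.1 + 10462·12.3 + 15536·21.6 = 1.1341993 × 10^6.
n_{Dept II} = 1099·10462·12.3 / (1.1341993 × 10^6) = 124.7.

124.7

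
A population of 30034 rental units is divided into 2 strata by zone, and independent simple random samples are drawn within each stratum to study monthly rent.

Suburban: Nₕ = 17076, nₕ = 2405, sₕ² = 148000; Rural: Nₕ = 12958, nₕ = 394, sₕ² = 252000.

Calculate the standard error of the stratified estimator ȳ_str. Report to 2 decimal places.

Var(ȳ_str) = Σₕ Wₕ²(1 − fₕ)sₕ²/nₕ with Wₕ = Nₕ/N, N = 30034.
Suburban: Wₕ = 0.56855564; term = 0.56855564²·(1 − 0.14084095)·148000/2405 = 17.090948.
Rural: Wₕ = 0.43144436; term = 0.43144436²·(1 − 0.03040593)·252000/394 = 115.43669.
Sum = 132.52764.
SE = √(132.52764) = 11.51.

11.51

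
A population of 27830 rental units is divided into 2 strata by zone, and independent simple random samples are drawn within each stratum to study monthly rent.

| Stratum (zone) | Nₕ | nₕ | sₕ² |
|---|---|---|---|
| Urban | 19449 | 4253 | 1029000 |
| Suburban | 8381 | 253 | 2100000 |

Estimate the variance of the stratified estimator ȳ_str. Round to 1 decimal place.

822.4

Var(ȳ_str) = Σₕ Wₕ²(1 − fₕ)sₕ²/nₕ with Wₕ = Nₕ/N, N = 27830.
Urban: Wₕ = 0.69885016; term = 0.69885016²·(1 − 0.21867448)·1029000/4253 = 92.325175.
Suburban: Wₕ = 0.30114984; term = 0.30114984²·(1 − 0.03018733)·2100000/253 = 730.04881.
Sum = 822.37399.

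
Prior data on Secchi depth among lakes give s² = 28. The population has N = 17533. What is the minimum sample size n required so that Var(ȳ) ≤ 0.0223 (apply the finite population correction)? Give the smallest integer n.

1172

Without fpc, n₀ = s²/D = 28/0.0223 = 1255.6054.
With fpc, (1 − n/N)·s²/n ≤ D requires n ≥ n₀/(1 + n₀/N) = 1255.6054/(1 + 1255.6054/17533) = 1171.6958.
Rounding up, n = 1172.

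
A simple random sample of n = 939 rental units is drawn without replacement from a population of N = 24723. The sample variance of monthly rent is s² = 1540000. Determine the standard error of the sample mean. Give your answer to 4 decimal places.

Under SRS without replacement, Var(ȳ) = (1 − f)·s²/n with f = n/N = 939/24723 = 0.03798083.
Var(ȳ) = (1 − 0.03798083)·1540000/939 = 0.96201917·1640.0426 = 1577.7524.
SE(ȳ) = √(1577.7524) = 39.7209.

39.7209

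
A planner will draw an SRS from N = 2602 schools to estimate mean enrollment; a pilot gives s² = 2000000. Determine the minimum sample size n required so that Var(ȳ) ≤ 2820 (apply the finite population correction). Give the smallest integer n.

Without fpc, n₀ = s²/D = 2000000/2820 = 709.2199.
With fpc, (1 − n/N)·s²/n ≤ D requires n ≥ n₀/(1 + n₀/N) = 709.2199/(1 + 709.2199/2602) = 557.3143.
Rounding up, n = 558.

558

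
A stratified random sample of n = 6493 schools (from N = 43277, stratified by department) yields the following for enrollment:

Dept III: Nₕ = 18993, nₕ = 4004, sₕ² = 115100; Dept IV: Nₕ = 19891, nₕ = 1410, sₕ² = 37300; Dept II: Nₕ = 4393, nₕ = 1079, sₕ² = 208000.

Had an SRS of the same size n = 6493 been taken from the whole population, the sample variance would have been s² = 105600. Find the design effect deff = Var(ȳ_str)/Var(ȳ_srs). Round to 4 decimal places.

Var(ȳ_str) = Σ Wₕ²(1−fₕ)sₕ²/nₕ with Wₕ = Nₕ/43277:
  Dept III: (18993/43277)²·(1−4004/18993)·115100/4004 = 4.3695145
  Dept IV: (19891/43277)²·(1−1410/19891)·37300/1410 = 5.1922729
  Dept II: (4393/43277)²·(1−1079/4393)·208000/1079 = 1.4984467
  → Var(ȳ_str) = 11.060234.
Var(ȳ_srs) = (1 − 6493/43277)·105600/6493 = 13.823573.
deff = 11.060234 / 13.823573 = 0.8001.

0.8001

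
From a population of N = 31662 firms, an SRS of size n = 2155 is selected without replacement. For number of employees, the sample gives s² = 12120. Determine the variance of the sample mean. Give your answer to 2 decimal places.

Under SRS without replacement, Var(ȳ) = (1 − f)·s²/n with f = n/N = 2155/31662 = 0.06806266.
Var(ȳ) = (1 − 0.06806266)·12120/2155 = 0.93193734·5.6241299 = 5.2413367.

5.24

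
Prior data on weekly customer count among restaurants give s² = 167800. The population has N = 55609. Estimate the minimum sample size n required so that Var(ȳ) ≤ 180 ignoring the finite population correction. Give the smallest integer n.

Without fpc, n₀ = s²/D = 167800/180 = 932.2222.
Rounding up, n = 933.

933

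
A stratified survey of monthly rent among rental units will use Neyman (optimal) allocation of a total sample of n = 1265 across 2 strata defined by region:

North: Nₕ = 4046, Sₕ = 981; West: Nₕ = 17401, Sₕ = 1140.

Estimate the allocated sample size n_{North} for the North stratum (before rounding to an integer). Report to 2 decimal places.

210.91

Neyman allocation: nₕ = n·NₕSₕ / Σⱼ NⱼSⱼ.
Σ NⱼSⱼ = 4046·981 + 17401·1140 = 2.3806266 × 10^7.
n_{North} = 1265·4046·981 / (2.3806266 × 10^7) = 210.91.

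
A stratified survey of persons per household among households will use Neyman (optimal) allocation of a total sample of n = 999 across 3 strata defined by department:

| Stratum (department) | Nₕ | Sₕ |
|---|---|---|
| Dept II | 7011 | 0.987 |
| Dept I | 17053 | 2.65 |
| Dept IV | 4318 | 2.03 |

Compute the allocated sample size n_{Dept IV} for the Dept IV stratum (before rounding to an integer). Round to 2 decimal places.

Neyman allocation: nₕ = n·NₕSₕ / Σⱼ NⱼSⱼ.
Σ NⱼSⱼ = 7011·0.987 + 17053·2.65 + 4318·2.03 = 60875.847.
n_{Dept IV} = 999·4318·2.03 / 60875.847 = 143.85.

143.85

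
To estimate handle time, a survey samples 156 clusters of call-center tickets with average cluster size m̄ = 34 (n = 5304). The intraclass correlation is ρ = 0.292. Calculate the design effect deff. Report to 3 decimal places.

deff = 1 + (34 − 1)·0.292 = 1 + 9.636 = 10.636.

10.636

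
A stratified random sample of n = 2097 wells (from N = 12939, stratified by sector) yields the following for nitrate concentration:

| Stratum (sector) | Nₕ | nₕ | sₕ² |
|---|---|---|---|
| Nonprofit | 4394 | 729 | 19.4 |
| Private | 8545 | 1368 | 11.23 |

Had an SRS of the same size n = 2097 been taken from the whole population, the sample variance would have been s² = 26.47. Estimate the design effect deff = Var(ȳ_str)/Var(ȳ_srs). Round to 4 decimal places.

0.5263

Var(ȳ_str) = Σ Wₕ²(1−fₕ)sₕ²/nₕ with Wₕ = Nₕ/12939:
  Nonprofit: (4394/12939)²·(1−729/4394)·19.4/729 = 0.0025598046
  Private: (8545/12939)²·(1−1368/8545)·11.23/1368 = 0.0030070957
  → Var(ȳ_str) = 0.0055669003.
Var(ȳ_srs) = (1 − 2097/12939)·26.47/2097 = 0.010577041.
deff = 0.0055669003 / 0.010577041 = 0.5263.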